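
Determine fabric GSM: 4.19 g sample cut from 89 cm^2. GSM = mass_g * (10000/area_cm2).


Formula: GSM = mass_g / area_m2
Step 1: Convert area: 89 cm^2 = 89 / 10000 = 0.0089 m^2
Step 2: GSM = 4.19 g / 0.0089 m^2 = 470.8 g/m^2

470.8 g/m^2


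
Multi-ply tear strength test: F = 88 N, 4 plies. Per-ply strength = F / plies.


Formula: Per-ply strength = Total force / Number of plies
Per-ply = 88 N / 4
Per-ply = 22 N

22 N


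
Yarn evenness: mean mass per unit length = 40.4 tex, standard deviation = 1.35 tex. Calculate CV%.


Formula: CV% = (standard deviation / mean) * 100
Step 1: Ratio = 1.35 / 40.4 = 0.033416
Step 2: CV% = 0.033416 * 100 = 3.3416% ≈ 3.3%

3.3%


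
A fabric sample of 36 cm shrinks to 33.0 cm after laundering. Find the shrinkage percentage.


Formula: Shrinkage% = ((L_before - L_after) / L_before) * 100
Step 1: Shrinkage = 36 - 33.0 = 3.0 cm
Step 2: Shrinkage% = (3.0 / 36) * 100
Step 3: Shrinkage% = 0.083333 * 100 = 8.3333% ≈ 8.3%

8.3%


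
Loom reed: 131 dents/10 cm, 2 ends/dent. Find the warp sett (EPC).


Formula: EPC = (dents per 10 cm * ends per dent) / 10
Step 1: Total ends per 10 cm = 131 * 2 = 262
Step 2: EPC = 262 / 10 = 26.2 ends/cm

26.2 ends/cm


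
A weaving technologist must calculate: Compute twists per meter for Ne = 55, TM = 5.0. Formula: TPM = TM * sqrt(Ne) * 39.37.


Formula: TPM = TM * sqrt(Ne) * 39.37
Step 1: sqrt(Ne) = sqrt(55) = 7.4162
Step 2: TM * sqrt(Ne) = 5.0 * 7.4162 = 37.081
Step 3: TPM = 37.081 * 39.37 = 1460 twists/m

1460 twists/m


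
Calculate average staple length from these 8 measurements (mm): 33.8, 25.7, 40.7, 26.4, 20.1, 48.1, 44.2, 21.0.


Formula: Mean = sum of lengths / count
Sum = 33.8 + 25.7 + 40.7 + 26.4 + 20.1 + 48.1 + 44.2 + 21.0
Sum = 260.0 mm
Mean = 260.0 / 8 = 32.50 mm

32.50 mm


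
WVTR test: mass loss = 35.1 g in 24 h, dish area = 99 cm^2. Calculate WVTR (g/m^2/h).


Formula: WVTR = mass_loss / (area * time)
Step 1: Convert area: 99 cm^2 = 0.0099 m^2
Step 2: WVTR = 35.1 g / (0.0099 m^2 * 24 h)
Step 3: WVTR = 35.1 / 0.2376 = 147.7 g/m^2/h

147.7 g/m^2/h


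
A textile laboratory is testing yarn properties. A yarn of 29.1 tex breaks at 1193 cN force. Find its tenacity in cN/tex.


Formula: Tenacity = Breaking force / Linear density
Tenacity = 1193 cN / 29.1 tex
Tenacity = 41.00 cN/tex

41.00 cN/tex


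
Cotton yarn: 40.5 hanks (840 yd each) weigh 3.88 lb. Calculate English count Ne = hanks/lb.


Formula: Ne = hanks / mass_lb
Substituting: Ne = 40.5 / 3.88
Ne = 10.4

10.4 Ne


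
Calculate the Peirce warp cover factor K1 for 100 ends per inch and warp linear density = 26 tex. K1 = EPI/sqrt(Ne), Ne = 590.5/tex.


Formula: K1 = EPI / sqrt(Ne), with Ne = 590.5 / tex_warp
Step 1: Ne = 590.5 / 26 = 22.712
Step 2: sqrt(Ne) = sqrt(22.712) = 4.7657
Step 3: K1 = 100 / 4.7657 = 21.0

21.0


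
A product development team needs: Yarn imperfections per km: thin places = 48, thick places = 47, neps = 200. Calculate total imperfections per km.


Formula: Total = thin places + thick places + neps
Total = 48 + 47 + 200
Total = 295 imperfections/km

295 imperfections/km


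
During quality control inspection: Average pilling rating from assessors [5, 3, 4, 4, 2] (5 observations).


Formula: Mean = sum / count
Sum = 5 + 3 + 4 + 4 + 2 = 18
Mean = 18 / 5 = 3.6

3.6


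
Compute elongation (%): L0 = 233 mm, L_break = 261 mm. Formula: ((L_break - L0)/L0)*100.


Formula: Elongation (%) = ((L_break - L0) / L0) * 100
Step 1: Extension = 261 - 233 = 28 mm
Step 2: Elongation = (28 / 233) * 100
Step 3: Elongation = 0.120172 * 100 = 12.0172% ≈ 12.0%

12.0%


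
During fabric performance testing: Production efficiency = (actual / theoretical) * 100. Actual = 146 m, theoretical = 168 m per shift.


Formula: Efficiency% = (Actual output / Theoretical output) * 100
Efficiency% = (146 / 168) * 100
Efficiency% = 0.869048 * 100 = 86.9048% ≈ 86.9%

86.9%


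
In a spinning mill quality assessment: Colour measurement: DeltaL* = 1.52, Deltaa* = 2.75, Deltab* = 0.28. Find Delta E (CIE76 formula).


Formula: Delta E = sqrt(dL*^2 + da*^2 + db*^2)
Step 1: dL*^2 = 1.52^2 = 2.3104
Step 2: da*^2 = 2.75^2 = 7.5625
Step 3: db*^2 = 0.28^2 = 0.0784
Step 4: Sum = 2.3104 + 7.5625 + 0.0784 = 9.9513
Step 5: Delta E = sqrt(9.9513) = 3.15

3.15 Delta E


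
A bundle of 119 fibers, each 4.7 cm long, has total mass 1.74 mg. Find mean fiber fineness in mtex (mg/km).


Formula: fineness (mtex) = mass (mg) / total length (km) = (mass_mg / total_length_m) * 1000
Step 1: Convert fiber length: 4.7 cm = 0.047 m
Step 2: Total fiber length = 119 * 0.047 = 5.593 m
Step 3: Linear density = 1.74 mg / 5.593 m = 0.3111 mg/m
Step 4: fineness = 0.3111 * 1000 = 311.1 mtex

311.1 mtex


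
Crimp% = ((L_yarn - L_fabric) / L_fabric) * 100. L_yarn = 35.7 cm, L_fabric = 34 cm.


Formula: Crimp% = ((L_yarn - L_fabric) / L_fabric) * 100
Step 1: Extension = 35.7 - 34 = 1.7 cm
Step 2: Crimp% = (1.7 / 34) * 100
Step 3: Crimp% = 0.05 * 100 = 5.0%

5.0%


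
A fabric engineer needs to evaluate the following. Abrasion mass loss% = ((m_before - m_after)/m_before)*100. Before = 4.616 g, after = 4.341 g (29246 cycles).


Formula: Mass loss% = ((m_before - m_after) / m_before) * 100
Step 1: Mass loss = 4.616 - 4.341 = 0.275 g
Step 2: Ratio = 0.275 / 4.616 = 0.0595754
Step 3: Mass loss% = 0.0595754 * 100 = 5.95754% ≈ 5.96%

5.96%


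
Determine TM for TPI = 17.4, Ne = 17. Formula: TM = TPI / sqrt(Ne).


Formula: TM = TPI / sqrt(Ne)
Step 1: sqrt(Ne) = sqrt(17) = 4.1231
Step 2: TM = 17.4 / 4.1231 = 4.22

4.22 TM


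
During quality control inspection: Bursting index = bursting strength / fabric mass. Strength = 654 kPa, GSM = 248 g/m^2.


Formula: Bursting Index = Bursting Strength / Fabric GSM
BI = 654 kPa / 248 g/m^2
BI = 2.637 kPa/(g/m^2)

2.637 kPa/(g/m^2)


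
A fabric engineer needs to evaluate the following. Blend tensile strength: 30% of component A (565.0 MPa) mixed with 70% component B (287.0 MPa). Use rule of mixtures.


Formula: Blend property = (fraction_A * property_A) + (fraction_B * property_B)
Step 1: Contribution A = 30/100 * 565.0 MPa = 169.5 MPa
Step 2: Contribution B = 70/100 * 287.0 MPa = 200.9 MPa
Step 3: Blend tensile strength = 169.5 + 200.9 = 370.4 MPa

370.4 MPa


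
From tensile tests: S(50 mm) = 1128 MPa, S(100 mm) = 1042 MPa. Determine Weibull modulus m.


Formula: m = ln(L1/L2) / ln(S2/S1)
Step 1: ln(L1/L2) = ln(50/100) = -0.69315
Step 2: S2/S1 = 1042/1128 = 0.92376
Step 3: ln(S2/S1) = ln(0.92376) = -0.07930
Step 4: m = -0.69315 / -0.07930 = 8.74

8.74 (Weibull m)


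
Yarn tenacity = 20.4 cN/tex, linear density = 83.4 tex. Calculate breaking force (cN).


Formula: Breaking force = Tenacity * Linear density
F = 20.4 cN/tex * 83.4 tex
F = 1701.36 cN

1701.36 cN


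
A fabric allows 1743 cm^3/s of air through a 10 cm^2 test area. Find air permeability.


Formula: Air Permeability = Airflow / Test Area
AP = 1743 cm^3/s / 10 cm^2
AP = 174.3 cm^3/s/cm^2

174.3 cm^3/s/cm^2


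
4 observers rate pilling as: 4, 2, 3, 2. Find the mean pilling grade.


Formula: Mean = sum / count
Sum = 4 + 2 + 3 + 2 = 11
Mean = 11 / 4 = 2.8

2.8


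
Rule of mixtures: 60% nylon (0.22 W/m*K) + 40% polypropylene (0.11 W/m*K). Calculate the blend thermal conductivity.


Formula: Blend property = (fraction_A * property_A) + (fraction_B * property_B)
Step 1: Contribution A = 60/100 * 0.22 W/m*K = 0.132 W/m*K
Step 2: Contribution B = 40/100 * 0.11 W/m*K = 0.044 W/m*K
Step 3: Blend thermal conductivity = 0.132 + 0.044 = 0.176 W/m*K

0.176 W/m*K


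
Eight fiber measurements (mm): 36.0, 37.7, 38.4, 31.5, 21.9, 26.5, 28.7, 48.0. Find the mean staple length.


Formula: Mean = sum of lengths / count
Sum = 36.0 + 37.7 + 38.4 + 31.5 + 21.9 + 26.5 + 28.7 + 48.0
Sum = 268.7 mm
Mean = 268.7 / 8 = 33.59 mm

33.59 mm


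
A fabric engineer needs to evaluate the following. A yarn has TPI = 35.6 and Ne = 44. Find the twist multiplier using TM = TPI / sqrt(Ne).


Formula: TM = TPI / sqrt(Ne)
Step 1: sqrt(Ne) = sqrt(44) = 6.6332
Step 2: TM = 35.6 / 6.6332 = 5.37

5.37 TM


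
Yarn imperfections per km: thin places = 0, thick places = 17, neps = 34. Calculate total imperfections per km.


Formula: Total = thin places + thick places + neps
Total = 0 + 17 + 34
Total = 51 imperfections/km

51 imperfections/km


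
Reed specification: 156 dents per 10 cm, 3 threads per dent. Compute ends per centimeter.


Formula: EPC = (dents per 10 cm * ends per dent) / 10
Step 1: Total ends per 10 cm = 156 * 3 = 468
Step 2: EPC = 468 / 10 = 46.8 ends/cm

46.8 ends/cm


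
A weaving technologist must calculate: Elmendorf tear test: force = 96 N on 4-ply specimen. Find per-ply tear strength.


Formula: Per-ply strength = Total force / Number of plies
Per-ply = 96 N / 4
Per-ply = 24 N

24 N


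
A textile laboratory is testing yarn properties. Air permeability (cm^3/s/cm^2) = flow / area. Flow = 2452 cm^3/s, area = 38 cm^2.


Formula: Air Permeability = Airflow / Test Area
AP = 2452 cm^3/s / 38 cm^2
AP = 64.5 cm^3/s/cm^2

64.5 cm^3/s/cm^2


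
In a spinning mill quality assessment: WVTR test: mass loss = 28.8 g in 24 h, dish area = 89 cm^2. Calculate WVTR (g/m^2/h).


Formula: WVTR = mass_loss / (area * time)
Step 1: Convert area: 89 cm^2 = 0.0089 m^2
Step 2: WVTR = 28.8 g / (0.0089 m^2 * 24 h)
Step 3: WVTR = 28.8 / 0.2136 = 134.8 g/m^2/h

134.8 g/m^2/h


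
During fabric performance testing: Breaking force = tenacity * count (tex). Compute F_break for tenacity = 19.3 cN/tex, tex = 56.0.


Formula: Breaking force = Tenacity * Linear density
F = 19.3 cN/tex * 56.0 tex
F = 1080.80 cN

1080.80 cN


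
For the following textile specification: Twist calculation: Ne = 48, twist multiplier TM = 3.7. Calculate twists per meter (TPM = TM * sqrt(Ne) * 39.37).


Formula: TPM = TM * sqrt(Ne) * 39.37
Step 1: sqrt(Ne) = sqrt(48) = 6.9282
Step 2: TM * sqrt(Ne) = 3.7 * 6.9282 = 25.6343
Step 3: TPM = 25.6343 * 39.37 = 1009 twists/m

1009 twists/m


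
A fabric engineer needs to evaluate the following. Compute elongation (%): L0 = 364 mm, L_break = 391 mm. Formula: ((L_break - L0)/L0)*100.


Formula: Elongation (%) = ((L_break - L0) / L0) * 100
Step 1: Extension = 391 - 364 = 27 mm
Step 2: Elongation = (27 / 364) * 100
Step 3: Elongation = 0.074176 * 100 = 7.4176% ≈ 7.4%

7.4%


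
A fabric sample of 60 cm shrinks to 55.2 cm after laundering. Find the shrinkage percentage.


Formula: Shrinkage% = ((L_before - L_after) / L_before) * 100
Step 1: Shrinkage = 60 - 55.2 = 4.8 cm
Step 2: Shrinkage% = (4.8 / 60) * 100
Step 3: Shrinkage% = 0.08 * 100 = 8.0%

8.0%


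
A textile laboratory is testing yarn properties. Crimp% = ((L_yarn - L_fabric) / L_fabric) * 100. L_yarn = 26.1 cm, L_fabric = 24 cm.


Formula: Crimp% = ((L_yarn - L_fabric) / L_fabric) * 100
Step 1: Extension = 26.1 - 24 = 2.1 cm
Step 2: Crimp% = (2.1 / 24) * 100
Step 3: Crimp% = 0.0875 * 100 = 8.75% ≈ 8.8%

8.8%


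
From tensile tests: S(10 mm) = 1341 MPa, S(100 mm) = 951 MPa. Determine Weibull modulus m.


Formula: m = ln(L1/L2) / ln(S2/S1)
Step 1: ln(L1/L2) = ln(10/100) = -2.30259
Step 2: S2/S1 = 951/1341 = 0.70917
Step 3: ln(S2/S1) = ln(0.70917) = -0.34366
Step 4: m = -2.30259 / -0.34366 = 6.70

6.70 (Weibull m)


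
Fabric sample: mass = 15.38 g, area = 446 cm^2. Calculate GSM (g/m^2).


Formula: GSM = mass_g / area_m2
Step 1: Convert area: 446 cm^2 = 446 / 10000 = 0.0446 m^2
Step 2: GSM = 15.38 g / 0.0446 m^2 = 344.8 g/m^2

344.8 g/m^2


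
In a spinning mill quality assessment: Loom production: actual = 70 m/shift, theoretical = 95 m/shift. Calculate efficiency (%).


Formula: Efficiency% = (Actual output / Theoretical output) * 100
Efficiency% = (70 / 95) * 100
Efficiency% = 0.736842 * 100 = 73.6842% ≈ 73.7%

73.7%


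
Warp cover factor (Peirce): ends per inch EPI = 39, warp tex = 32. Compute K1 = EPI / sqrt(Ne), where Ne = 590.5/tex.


Formula: K1 = EPI / sqrt(Ne), with Ne = 590.5 / tex_warp
Step 1: Ne = 590.5 / 32 = 18.453
Step 2: sqrt(Ne) = sqrt(18.453) = 4.2957
Step 3: K1 = 39 / 4.2957 = 9.1

9.1


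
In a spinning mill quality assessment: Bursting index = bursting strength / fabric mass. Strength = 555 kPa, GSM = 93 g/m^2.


Formula: Bursting Index = Bursting Strength / Fabric GSM
BI = 555 kPa / 93 g/m^2
BI = 5.968 kPa/(g/m^2)

5.968 kPa/(g/m^2)


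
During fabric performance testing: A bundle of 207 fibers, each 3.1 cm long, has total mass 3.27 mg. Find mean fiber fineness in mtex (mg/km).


Formula: fineness (mtex) = mass (mg) / total length (km) = (mass_mg / total_length_m) * 1000
Step 1: Convert fiber length: 3.1 cm = 0.031 m
Step 2: Total fiber length = 207 * 0.031 = 6.417 m
Step 3: Linear density = 3.27 mg / 6.417 m = 0.5096 mg/m
Step 4: fineness = 0.5096 * 1000 = 509.6 mtex

509.6 mtex


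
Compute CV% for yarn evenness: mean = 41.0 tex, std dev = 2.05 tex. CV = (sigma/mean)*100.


Formula: CV% = (standard deviation / mean) * 100
Step 1: Ratio = 2.05 / 41.0 = 0.05
Step 2: CV% = 0.05 * 100 = 5.0%

5.0%


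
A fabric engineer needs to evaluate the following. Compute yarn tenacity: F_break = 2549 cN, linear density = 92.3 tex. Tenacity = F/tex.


Formula: Tenacity = Breaking force / Linear density
Tenacity = 2549 cN / 92.3 tex
Tenacity = 27.62 cN/tex

27.62 cN/tex


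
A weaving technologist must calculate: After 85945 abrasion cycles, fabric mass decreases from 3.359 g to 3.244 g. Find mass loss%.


Formula: Mass loss% = ((m_before - m_after) / m_before) * 100
Step 1: Mass loss = 3.359 - 3.244 = 0.115 g
Step 2: Ratio = 0.115 / 3.359 = 0.0342364
Step 3: Mass loss% = 0.0342364 * 100 = 3.42364% ≈ 3.42%

3.42%


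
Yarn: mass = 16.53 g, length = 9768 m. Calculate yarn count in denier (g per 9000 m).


Formula: den = (mass_g / length_m) * 9000
Substituting: den = (16.53 / 9768) * 9000
Intermediate: 16.53 / 9768 = 0.00169226 g/m
den = 0.00169226 * 9000 = 15.2 denier

15.2 denier


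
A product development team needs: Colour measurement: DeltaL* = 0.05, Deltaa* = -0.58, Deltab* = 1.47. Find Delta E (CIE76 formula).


Formula: Delta E = sqrt(dL*^2 + da*^2 + db*^2)
Step 1: dL*^2 = 0.05^2 = 0.0025
Step 2: da*^2 = (-0.58)^2 = 0.3364
Step 3: db*^2 = 1.47^2 = 2.1609
Step 4: Sum = 0.0025 + 0.3364 + 2.1609 = 2.4998
Step 5: Delta E = sqrt(2.4998) = 1.58

1.58 Delta E


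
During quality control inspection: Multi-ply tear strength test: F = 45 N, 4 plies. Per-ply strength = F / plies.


Formula: Per-ply strength = Total force / Number of plies
Per-ply = 45 N / 4
Per-ply = 11.25 N

11.25 N


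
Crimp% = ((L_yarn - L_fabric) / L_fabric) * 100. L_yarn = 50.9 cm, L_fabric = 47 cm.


Formula: Crimp% = ((L_yarn - L_fabric) / L_fabric) * 100
Step 1: Extension = 50.9 - 47 = 3.9 cm
Step 2: Crimp% = (3.9 / 47) * 100
Step 3: Crimp% = 0.082979 * 100 = 8.2979% ≈ 8.3%

8.3%


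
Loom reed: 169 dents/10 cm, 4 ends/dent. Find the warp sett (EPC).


Formula: EPC = (dents per 10 cm * ends per dent) / 10
Step 1: Total ends per 10 cm = 169 * 4 = 676
Step 2: EPC = 676 / 10 = 67.6 ends/cm

67.6 ends/cm


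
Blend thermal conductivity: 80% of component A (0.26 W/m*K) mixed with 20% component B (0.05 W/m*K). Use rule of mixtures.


Formula: Blend property = (fraction_A * property_A) + (fraction_B * property_B)
Step 1: Contribution A = 80/100 * 0.26 W/m*K = 0.208 W/m*K
Step 2: Contribution B = 20/100 * 0.05 W/m*K = 0.01 W/m*K
Step 3: Blend thermal conductivity = 0.208 + 0.01 = 0.218 W/m*K

0.218 W/m*K


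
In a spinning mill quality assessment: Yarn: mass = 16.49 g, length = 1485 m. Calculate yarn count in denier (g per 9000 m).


Formula: den = (mass_g / length_m) * 9000
Substituting: den = (16.49 / 1485) * 9000
Intermediate: 16.49 / 1485 = 0.01110438 g/m
den = 0.01110438 * 9000 = 99.9 denier

99.9 denier


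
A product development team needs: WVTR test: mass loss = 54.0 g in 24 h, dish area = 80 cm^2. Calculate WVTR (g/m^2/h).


Formula: WVTR = mass_loss / (area * time)
Step 1: Convert area: 80 cm^2 = 0.008 m^2
Step 2: WVTR = 54.0 g / (0.008 m^2 * 24 h)
Step 3: WVTR = 54.0 / 0.192 = 281.3 g/m^2/h

281.3 g/m^2/h


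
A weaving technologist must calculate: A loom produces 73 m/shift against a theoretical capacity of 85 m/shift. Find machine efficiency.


Formula: Efficiency% = (Actual output / Theoretical output) * 100
Efficiency% = (73 / 85) * 100
Efficiency% = 0.858824 * 100 = 85.8824% ≈ 85.9%

85.9%


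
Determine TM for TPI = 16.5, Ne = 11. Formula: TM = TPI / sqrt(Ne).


Formula: TM = TPI / sqrt(Ne)
Step 1: sqrt(Ne) = sqrt(11) = 3.3166
Step 2: TM = 16.5 / 3.3166 = 4.97

4.97 TM


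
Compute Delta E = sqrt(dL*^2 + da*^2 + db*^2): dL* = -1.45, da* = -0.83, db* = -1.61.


Formula: Delta E = sqrt(dL*^2 + da*^2 + db*^2)
Step 1: dL*^2 = (-1.45)^2 = 2.1025
Step 2: da*^2 = (-0.83)^2 = 0.6889
Step 3: db*^2 = (-1.61)^2 = 2.5921
Step 4: Sum = 2.1025 + 0.6889 + 2.5921 = 5.3835
Step 5: Delta E = sqrt(5.3835) = 2.32

2.32 Delta E


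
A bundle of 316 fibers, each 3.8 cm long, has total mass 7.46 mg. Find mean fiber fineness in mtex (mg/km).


Formula: fineness (mtex) = mass (mg) / total length (km) = (mass_mg / total_length_m) * 1000
Step 1: Convert fiber length: 3.8 cm = 0.038 m
Step 2: Total fiber length = 316 * 0.038 = 12.008 m
Step 3: Linear density = 7.46 mg / 12.008 m = 0.6213 mg/m
Step 4: fineness = 0.6213 * 1000 = 621.3 mtex

621.3 mtex


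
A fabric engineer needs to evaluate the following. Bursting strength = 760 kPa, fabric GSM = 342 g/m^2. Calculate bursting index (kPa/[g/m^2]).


Formula: Bursting Index = Bursting Strength / Fabric GSM
BI = 760 kPa / 342 g/m^2
BI = 2.222 kPa/(g/m^2)

2.222 kPa/(g/m^2)


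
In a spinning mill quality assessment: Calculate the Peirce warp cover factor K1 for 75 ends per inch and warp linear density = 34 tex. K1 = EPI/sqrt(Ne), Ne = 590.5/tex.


Formula: K1 = EPI / sqrt(Ne), with Ne = 590.5 / tex_warp
Step 1: Ne = 590.5 / 34 = 17.368
Step 2: sqrt(Ne) = sqrt(17.368) = 4.1675
Step 3: K1 = 75 / 4.1675 = 18.0

18.0


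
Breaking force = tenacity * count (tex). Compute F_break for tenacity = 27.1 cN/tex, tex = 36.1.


Formula: Breaking force = Tenacity * Linear density
F = 27.1 cN/tex * 36.1 tex
F = 978.31 cN

978.31 cN


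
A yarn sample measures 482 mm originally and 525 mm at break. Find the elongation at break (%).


Formula: Elongation (%) = ((L_break - L0) / L0) * 100
Step 1: Extension = 525 - 482 = 43 mm
Step 2: Elongation = (43 / 482) * 100
Step 3: Elongation = 0.089212 * 100 = 8.9212% ≈ 8.9%

8.9%


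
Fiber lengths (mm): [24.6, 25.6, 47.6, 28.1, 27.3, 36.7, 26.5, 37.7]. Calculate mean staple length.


Formula: Mean = sum of lengths / count
Sum = 24.6 + 25.6 + 47.6 + 28.1 + 27.3 + 36.7 + 26.5 + 37.7
Sum = 254.1 mm
Mean = 254.1 / 8 = 31.76 mm

31.76 mm


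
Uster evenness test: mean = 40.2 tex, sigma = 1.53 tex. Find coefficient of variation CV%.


Formula: CV% = (standard deviation / mean) * 100
Step 1: Ratio = 1.53 / 40.2 = 0.03806
Step 2: CV% = 0.03806 * 100 = 3.806% ≈ 3.8%

3.8%


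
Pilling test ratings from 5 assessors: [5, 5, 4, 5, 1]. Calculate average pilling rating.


Formula: Mean = sum / count
Sum = 5 + 5 + 4 + 5 + 1 = 20
Mean = 20 / 5 = 4.0

4.0


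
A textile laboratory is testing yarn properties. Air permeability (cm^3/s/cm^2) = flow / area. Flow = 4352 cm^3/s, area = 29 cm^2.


Formula: Air Permeability = Airflow / Test Area
AP = 4352 cm^3/s / 29 cm^2
AP = 150.1 cm^3/s/cm^2

150.1 cm^3/s/cm^2


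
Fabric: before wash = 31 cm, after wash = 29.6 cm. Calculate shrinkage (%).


Formula: Shrinkage% = ((L_before - L_after) / L_before) * 100
Step 1: Shrinkage = 31 - 29.6 = 1.4 cm
Step 2: Shrinkage% = (1.4 / 31) * 100
Step 3: Shrinkage% = 0.045161 * 100 = 4.5161% ≈ 4.5%

4.5%


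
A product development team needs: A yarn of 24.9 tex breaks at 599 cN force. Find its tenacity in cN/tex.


Formula: Tenacity = Breaking force / Linear density
Tenacity = 599 cN / 24.9 tex
Tenacity = 24.06 cN/tex

24.06 cN/tex


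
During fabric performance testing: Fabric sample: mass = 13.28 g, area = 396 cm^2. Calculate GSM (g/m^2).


Formula: GSM = mass_g / area_m2
Step 1: Convert area: 396 cm^2 = 396 / 10000 = 0.0396 m^2
Step 2: GSM = 13.28 g / 0.0396 m^2 = 335.4 g/m^2

335.4 g/m^2


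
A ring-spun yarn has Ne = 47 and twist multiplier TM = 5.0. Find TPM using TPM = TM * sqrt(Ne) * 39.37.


Formula: TPM = TM * sqrt(Ne) * 39.37
Step 1: sqrt(Ne) = sqrt(47) = 6.8557
Step 2: TM * sqrt(Ne) = 5.0 * 6.8557 = 34.2785
Step 3: TPM = 34.2785 * 39.37 = 1350 twists/m

1350 twists/m


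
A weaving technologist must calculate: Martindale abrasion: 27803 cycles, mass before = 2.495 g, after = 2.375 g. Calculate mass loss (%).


Formula: Mass loss% = ((m_before - m_after) / m_before) * 100
Step 1: Mass loss = 2.495 - 2.375 = 0.12 g
Step 2: Ratio = 0.12 / 2.495 = 0.0480962
Step 3: Mass loss% = 0.0480962 * 100 = 4.80962% ≈ 4.81%

4.81%


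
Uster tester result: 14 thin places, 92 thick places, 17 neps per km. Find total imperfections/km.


Formula: Total = thin places + thick places + neps
Total = 14 + 92 + 17
Total = 123 imperfections/km

123 imperfections/km


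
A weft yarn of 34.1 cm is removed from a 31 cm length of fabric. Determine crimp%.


Formula: Crimp% = ((L_yarn - L_fabric) / L_fabric) * 100
Step 1: Extension = 34.1 - 31 = 3.1 cm
Step 2: Crimp% = (3.1 / 31) * 100
Step 3: Crimp% = 0.1 * 100 = 10.0%

10.0%


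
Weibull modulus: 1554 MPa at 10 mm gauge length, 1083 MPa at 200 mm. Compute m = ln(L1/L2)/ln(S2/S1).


Formula: m = ln(L1/L2) / ln(S2/S1)
Step 1: ln(L1/L2) = ln(10/200) = -2.99573
Step 2: S2/S1 = 1083/1554 = 0.69691
Step 3: ln(S2/S1) = ln(0.69691) = -0.36110
Step 4: m = -2.99573 / -0.36110 = 8.30

8.30 (Weibull m)


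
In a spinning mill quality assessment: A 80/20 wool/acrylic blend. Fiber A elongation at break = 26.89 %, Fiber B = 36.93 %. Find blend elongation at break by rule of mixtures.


Formula: Blend property = (fraction_A * property_A) + (fraction_B * property_B)
Step 1: Contribution A = 80/100 * 26.89 % = 21.512 %
Step 2: Contribution B = 20/100 * 36.93 % = 7.386 %
Step 3: Blend elongation at break = 21.512 + 7.386 = 28.898 %

28.898 %


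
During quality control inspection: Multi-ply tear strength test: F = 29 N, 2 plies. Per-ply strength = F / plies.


Formula: Per-ply strength = Total force / Number of plies
Per-ply = 29 N / 2
Per-ply = 14.5 N

14.5 N


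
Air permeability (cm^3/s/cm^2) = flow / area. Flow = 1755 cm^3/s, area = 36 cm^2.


Formula: Air Permeability = Airflow / Test Area
AP = 1755 cm^3/s / 36 cm^2
AP = 48.8 cm^3/s/cm^2

48.8 cm^3/s/cm^2


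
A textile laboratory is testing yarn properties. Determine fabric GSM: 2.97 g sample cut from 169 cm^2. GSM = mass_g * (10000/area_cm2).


Formula: GSM = mass_g / area_m2
Step 1: Convert area: 169 cm^2 = 169 / 10000 = 0.0169 m^2
Step 2: GSM = 2.97 g / 0.0169 m^2 = 175.7 g/m^2

175.7 g/m^2


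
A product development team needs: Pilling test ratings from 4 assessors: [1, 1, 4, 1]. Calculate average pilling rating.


Formula: Mean = sum / count
Sum = 1 + 1 + 4 + 1 = 7
Mean = 7 / 4 = 1.8

1.8


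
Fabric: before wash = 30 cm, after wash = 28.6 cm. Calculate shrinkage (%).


Formula: Shrinkage% = ((L_before - L_after) / L_before) * 100
Step 1: Shrinkage = 30 - 28.6 = 1.4 cm
Step 2: Shrinkage% = (1.4 / 30) * 100
Step 3: Shrinkage% = 0.046667 * 100 = 4.6667% ≈ 4.7%

4.7%


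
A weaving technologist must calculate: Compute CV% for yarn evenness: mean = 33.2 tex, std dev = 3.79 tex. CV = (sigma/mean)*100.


Formula: CV% = (standard deviation / mean) * 100
Step 1: Ratio = 3.79 / 33.2 = 0.114157
Step 2: CV% = 0.114157 * 100 = 11.4157% ≈ 11.4%

11.4%


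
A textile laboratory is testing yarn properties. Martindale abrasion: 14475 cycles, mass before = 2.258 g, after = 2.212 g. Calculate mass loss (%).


Formula: Mass loss% = ((m_before - m_after) / m_before) * 100
Step 1: Mass loss = 2.258 - 2.212 = 0.046 g
Step 2: Ratio = 0.046 / 2.258 = 0.020372
Step 3: Mass loss% = 0.020372 * 100 = 2.0372% ≈ 2.04%

2.04%


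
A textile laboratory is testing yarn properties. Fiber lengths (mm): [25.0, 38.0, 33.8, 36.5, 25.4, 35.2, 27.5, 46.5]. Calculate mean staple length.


Formula: Mean = sum of lengths / count
Sum = 25.0 + 38.0 + 33.8 + 36.5 + 25.4 + 35.2 + 27.5 + 46.5
Sum = 267.9 mm
Mean = 267.9 / 8 = 33.49 mm

33.49 mm


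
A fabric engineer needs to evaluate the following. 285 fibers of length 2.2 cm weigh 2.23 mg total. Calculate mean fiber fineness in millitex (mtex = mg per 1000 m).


Formula: fineness (mtex) = mass (mg) / total length (km) = (mass_mg / total_length_m) * 1000
Step 1: Convert fiber length: 2.2 cm = 0.022 m
Step 2: Total fiber length = 285 * 0.022 = 6.27 m
Step 3: Linear density = 2.23 mg / 6.27 m = 0.3557 mg/m
Step 4: fineness = 0.3557 * 1000 = 355.7 mtex

355.7 mtex


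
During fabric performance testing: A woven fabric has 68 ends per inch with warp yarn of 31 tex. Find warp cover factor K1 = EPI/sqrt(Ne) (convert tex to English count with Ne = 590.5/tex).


Formula: K1 = EPI / sqrt(Ne), with Ne = 590.5 / tex_warp
Step 1: Ne = 590.5 / 31 = 19.048
Step 2: sqrt(Ne) = sqrt(19.048) = 4.3644
Step 3: K1 = 68 / 4.3644 = 15.6

15.6


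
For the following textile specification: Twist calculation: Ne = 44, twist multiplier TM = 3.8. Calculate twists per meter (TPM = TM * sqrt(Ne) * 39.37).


Formula: TPM = TM * sqrt(Ne) * 39.37
Step 1: sqrt(Ne) = sqrt(44) = 6.6332
Step 2: TM * sqrt(Ne) = 3.8 * 6.6332 = 25.2062
Step 3: TPM = 25.2062 * 39.37 = 992 twists/m

992 twists/m


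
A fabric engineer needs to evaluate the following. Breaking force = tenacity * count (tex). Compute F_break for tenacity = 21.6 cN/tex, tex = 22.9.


Formula: Breaking force = Tenacity * Linear density
F = 21.6 cN/tex * 22.9 tex
F = 494.64 cN

494.64 cN


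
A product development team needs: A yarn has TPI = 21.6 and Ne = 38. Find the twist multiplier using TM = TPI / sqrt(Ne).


Formula: TM = TPI / sqrt(Ne)
Step 1: sqrt(Ne) = sqrt(38) = 6.1644
Step 2: TM = 21.6 / 6.1644 = 3.50

3.50 TM


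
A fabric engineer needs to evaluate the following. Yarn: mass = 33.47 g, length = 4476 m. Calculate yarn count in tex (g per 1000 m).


Formula: Tex = (mass_g / length_m) * 1000
Substituting: Tex = (33.47 / 4476) * 1000
Intermediate: 33.47 / 4476 = 0.00747766 g/m
Tex = 0.00747766 * 1000 = 7.48 tex

7.48 tex


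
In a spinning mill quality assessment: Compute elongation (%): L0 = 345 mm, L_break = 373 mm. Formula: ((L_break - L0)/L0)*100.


Formula: Elongation (%) = ((L_break - L0) / L0) * 100
Step 1: Extension = 373 - 345 = 28 mm
Step 2: Elongation = (28 / 345) * 100
Step 3: Elongation = 0.081159 * 100 = 8.1159% ≈ 8.1%

8.1%


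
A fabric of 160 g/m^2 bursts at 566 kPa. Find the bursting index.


Formula: Bursting Index = Bursting Strength / Fabric GSM
BI = 566 kPa / 160 g/m^2
BI = 3.538 kPa/(g/m^2)

3.538 kPa/(g/m^2)


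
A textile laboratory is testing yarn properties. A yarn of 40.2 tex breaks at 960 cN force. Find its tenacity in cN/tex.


Formula: Tenacity = Breaking force / Linear density
Tenacity = 960 cN / 40.2 tex
Tenacity = 23.88 cN/tex

23.88 cN/tex


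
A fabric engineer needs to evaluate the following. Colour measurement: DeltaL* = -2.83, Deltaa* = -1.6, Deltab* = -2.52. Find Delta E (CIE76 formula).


Formula: Delta E = sqrt(dL*^2 + da*^2 + db*^2)
Step 1: dL*^2 = (-2.83)^2 = 8.0089
Step 2: da*^2 = (-1.6)^2 = 2.56
Step 3: db*^2 = (-2.52)^2 = 6.3504
Step 4: Sum = 8.0089 + 2.56 + 6.3504 = 16.9193
Step 5: Delta E = sqrt(16.9193) = 4.11

4.11 Delta E


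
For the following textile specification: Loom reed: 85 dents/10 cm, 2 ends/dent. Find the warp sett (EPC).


Formula: EPC = (dents per 10 cm * ends per dent) / 10
Step 1: Total ends per 10 cm = 85 * 2 = 170
Step 2: EPC = 170 / 10 = 17.0 ends/cm

17.0 ends/cm


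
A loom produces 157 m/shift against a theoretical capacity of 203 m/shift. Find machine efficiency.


Formula: Efficiency% = (Actual output / Theoretical output) * 100
Efficiency% = (157 / 203) * 100
Efficiency% = 0.773399 * 100 = 77.3399% ≈ 77.3%

77.3%


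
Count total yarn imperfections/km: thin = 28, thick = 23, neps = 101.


Formula: Total = thin places + thick places + neps
Total = 28 + 23 + 101
Total = 152 imperfections/km

152 imperfections/km


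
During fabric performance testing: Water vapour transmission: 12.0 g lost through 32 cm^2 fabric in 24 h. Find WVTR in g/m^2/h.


Formula: WVTR = mass_loss / (area * time)
Step 1: Convert area: 32 cm^2 = 0.0032 m^2
Step 2: WVTR = 12.0 g / (0.0032 m^2 * 24 h)
Step 3: WVTR = 12.0 / 0.0768 = 156.3 g/m^2/h

156.3 g/m^2/h


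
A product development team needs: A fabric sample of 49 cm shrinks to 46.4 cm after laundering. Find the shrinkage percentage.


Formula: Shrinkage% = ((L_before - L_after) / L_before) * 100
Step 1: Shrinkage = 49 - 46.4 = 2.6 cm
Step 2: Shrinkage% = (2.6 / 49) * 100
Step 3: Shrinkage% = 0.053061 * 100 = 5.3061% ≈ 5.3%

5.3%


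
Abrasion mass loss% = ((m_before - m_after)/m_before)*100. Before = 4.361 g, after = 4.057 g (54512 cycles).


Formula: Mass loss% = ((m_before - m_after) / m_before) * 100
Step 1: Mass loss = 4.361 - 4.057 = 0.304 g
Step 2: Ratio = 0.304 / 4.361 = 0.0697088
Step 3: Mass loss% = 0.0697088 * 100 = 6.97088% ≈ 6.97%

6.97%


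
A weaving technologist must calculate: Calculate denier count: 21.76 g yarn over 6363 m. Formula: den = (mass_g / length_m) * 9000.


Formula: den = (mass_g / length_m) * 9000
Substituting: den = (21.76 / 6363) * 9000
Intermediate: 21.76 / 6363 = 0.00341977 g/m
den = 0.00341977 * 9000 = 30.8 denier

30.8 denier


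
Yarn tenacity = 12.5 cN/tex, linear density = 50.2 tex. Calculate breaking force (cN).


Formula: Breaking force = Tenacity * Linear density
F = 12.5 cN/tex * 50.2 tex
F = 627.50 cN

627.50 cN


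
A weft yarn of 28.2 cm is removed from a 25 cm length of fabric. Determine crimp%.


Formula: Crimp% = ((L_yarn - L_fabric) / L_fabric) * 100
Step 1: Extension = 28.2 - 25 = 3.2 cm
Step 2: Crimp% = (3.2 / 25) * 100
Step 3: Crimp% = 0.128 * 100 = 12.8%

12.8%


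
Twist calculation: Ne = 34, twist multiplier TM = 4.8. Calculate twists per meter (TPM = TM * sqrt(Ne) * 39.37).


Formula: TPM = TM * sqrt(Ne) * 39.37
Step 1: sqrt(Ne) = sqrt(34) = 5.831
Step 2: TM * sqrt(Ne) = 4.8 * 5.831 = 27.9888
Step 3: TPM = 27.9888 * 39.37 = 1102 twists/m

1102 twists/m


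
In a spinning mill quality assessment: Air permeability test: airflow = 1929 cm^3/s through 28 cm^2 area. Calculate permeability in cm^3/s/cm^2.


Formula: Air Permeability = Airflow / Test Area
AP = 1929 cm^3/s / 28 cm^2
AP = 68.9 cm^3/s/cm^2

68.9 cm^3/s/cm^2


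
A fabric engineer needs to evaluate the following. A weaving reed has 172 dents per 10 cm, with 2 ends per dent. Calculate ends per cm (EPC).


Formula: EPC = (dents per 10 cm * ends per dent) / 10
Step 1: Total ends per 10 cm = 172 * 2 = 344
Step 2: EPC = 344 / 10 = 34.4 ends/cm

34.4 ends/cm


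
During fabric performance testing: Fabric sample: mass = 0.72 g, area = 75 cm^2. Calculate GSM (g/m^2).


Formula: GSM = mass_g / area_m2
Step 1: Convert area: 75 cm^2 = 75 / 10000 = 0.0075 m^2
Step 2: GSM = 0.72 g / 0.0075 m^2 = 96.0 g/m^2

96.0 g/m^2


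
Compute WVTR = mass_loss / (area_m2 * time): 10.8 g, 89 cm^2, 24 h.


Formula: WVTR = mass_loss / (area * time)
Step 1: Convert area: 89 cm^2 = 0.0089 m^2
Step 2: WVTR = 10.8 g / (0.0089 m^2 * 24 h)
Step 3: WVTR = 10.8 / 0.2136 = 50.6 g/m^2/h

50.6 g/m^2/h


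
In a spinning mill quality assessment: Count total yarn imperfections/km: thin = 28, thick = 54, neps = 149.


Formula: Total = thin places + thick places + neps
Total = 28 + 54 + 149
Total = 231 imperfections/km

231 imperfections/km


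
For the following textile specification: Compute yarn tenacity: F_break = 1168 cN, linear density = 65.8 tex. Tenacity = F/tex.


Formula: Tenacity = Breaking force / Linear density
Tenacity = 1168 cN / 65.8 tex
Tenacity = 17.75 cN/tex

17.75 cN/tex


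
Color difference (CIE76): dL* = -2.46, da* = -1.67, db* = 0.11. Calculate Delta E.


Formula: Delta E = sqrt(dL*^2 + da*^2 + db*^2)
Step 1: dL*^2 = (-2.46)^2 = 6.0516
Step 2: da*^2 = (-1.67)^2 = 2.7889
Step 3: db*^2 = 0.11^2 = 0.0121
Step 4: Sum = 6.0516 + 2.7889 + 0.0121 = 8.8526
Step 5: Delta E = sqrt(8.8526) = 2.98

2.98 Delta E


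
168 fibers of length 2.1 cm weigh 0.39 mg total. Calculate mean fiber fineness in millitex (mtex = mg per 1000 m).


Formula: fineness (mtex) = mass (mg) / total length (km) = (mass_mg / total_length_m) * 1000
Step 1: Convert fiber length: 2.1 cm = 0.021 m
Step 2: Total fiber length = 168 * 0.021 = 3.528 m
Step 3: Linear density = 0.39 mg / 3.528 m = 0.1105 mg/m
Step 4: fineness = 0.1105 * 1000 = 110.5 mtex

110.5 mtex


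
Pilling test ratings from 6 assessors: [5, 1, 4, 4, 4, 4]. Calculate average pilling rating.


Formula: Mean = sum / count
Sum = 5 + 1 + 4 + 4 + 4 + 4 = 22
Mean = 22 / 6 = 3.7

3.7


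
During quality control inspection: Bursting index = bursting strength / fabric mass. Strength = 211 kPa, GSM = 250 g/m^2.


Formula: Bursting Index = Bursting Strength / Fabric GSM
BI = 211 kPa / 250 g/m^2
BI = 0.844 kPa/(g/m^2)

0.844 kPa/(g/m^2)


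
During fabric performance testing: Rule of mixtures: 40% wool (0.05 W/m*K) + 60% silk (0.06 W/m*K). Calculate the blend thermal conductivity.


Formula: Blend property = (fraction_A * property_A) + (fraction_B * property_B)
Step 1: Contribution A = 40/100 * 0.05 W/m*K = 0.02 W/m*K
Step 2: Contribution B = 60/100 * 0.06 W/m*K = 0.036 W/m*K
Step 3: Blend thermal conductivity = 0.02 + 0.036 = 0.056 W/m*K

0.056 W/m*K


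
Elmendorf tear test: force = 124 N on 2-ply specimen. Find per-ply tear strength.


Formula: Per-ply strength = Total force / Number of plies
Per-ply = 124 N / 2
Per-ply = 62 N

62 N


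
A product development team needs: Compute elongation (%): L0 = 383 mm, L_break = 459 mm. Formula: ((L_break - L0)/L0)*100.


Formula: Elongation (%) = ((L_break - L0) / L0) * 100
Step 1: Extension = 459 - 383 = 76 mm
Step 2: Elongation = (76 / 383) * 100
Step 3: Elongation = 0.198433 * 100 = 19.8433% ≈ 19.8%

19.8%


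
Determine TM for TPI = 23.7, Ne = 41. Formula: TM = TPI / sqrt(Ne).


Formula: TM = TPI / sqrt(Ne)
Step 1: sqrt(Ne) = sqrt(41) = 6.4031
Step 2: TM = 23.7 / 6.4031 = 3.70

3.70 TM


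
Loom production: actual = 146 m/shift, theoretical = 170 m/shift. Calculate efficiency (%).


Formula: Efficiency% = (Actual output / Theoretical output) * 100
Efficiency% = (146 / 170) * 100
Efficiency% = 0.858824 * 100 = 85.8824% ≈ 85.9%

85.9%


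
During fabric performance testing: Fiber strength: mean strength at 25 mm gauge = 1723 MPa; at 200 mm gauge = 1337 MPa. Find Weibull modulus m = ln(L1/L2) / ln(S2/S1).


Formula: m = ln(L1/L2) / ln(S2/S1)
Step 1: ln(L1/L2) = ln(25/200) = -2.07944
Step 2: S2/S1 = 1337/1723 = 0.77597
Step 3: ln(S2/S1) = ln(0.77597) = -0.25364
Step 4: m = -2.07944 / -0.25364 = 8.20

8.20 (Weibull m)


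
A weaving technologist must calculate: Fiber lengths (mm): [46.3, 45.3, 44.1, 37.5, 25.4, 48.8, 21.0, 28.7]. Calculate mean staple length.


Formula: Mean = sum of lengths / count
Sum = 46.3 + 45.3 + 44.1 + 37.5 + 25.4 + 48.8 + 21.0 + 28.7
Sum = 297.1 mm
Mean = 297.1 / 8 = 37.14 mm

37.14 mm


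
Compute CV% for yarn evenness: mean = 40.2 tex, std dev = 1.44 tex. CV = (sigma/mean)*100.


Formula: CV% = (standard deviation / mean) * 100
Step 1: Ratio = 1.44 / 40.2 = 0.035821
Step 2: CV% = 0.035821 * 100 = 3.5821% ≈ 3.6%

3.6%


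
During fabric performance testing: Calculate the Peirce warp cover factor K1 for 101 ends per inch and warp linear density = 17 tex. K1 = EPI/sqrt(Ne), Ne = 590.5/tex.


Formula: K1 = EPI / sqrt(Ne), with Ne = 590.5 / tex_warp
Step 1: Ne = 590.5 / 17 = 34.735
Step 2: sqrt(Ne) = sqrt(34.735) = 5.8936
Step 3: K1 = 101 / 5.8936 = 17.1

17.1


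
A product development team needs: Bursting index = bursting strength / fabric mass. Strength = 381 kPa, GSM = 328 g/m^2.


Formula: Bursting Index = Bursting Strength / Fabric GSM
BI = 381 kPa / 328 g/m^2
BI = 1.162 kPa/(g/m^2)

1.162 kPa/(g/m^2)


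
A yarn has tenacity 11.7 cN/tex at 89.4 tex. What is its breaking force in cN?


Formula: Breaking force = Tenacity * Linear density
F = 11.7 cN/tex * 89.4 tex
F = 1045.98 cN

1045.98 cN


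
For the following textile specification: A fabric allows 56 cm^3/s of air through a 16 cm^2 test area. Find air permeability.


Formula: Air Permeability = Airflow / Test Area
AP = 56 cm^3/s / 16 cm^2
AP = 3.5 cm^3/s/cm^2

3.5 cm^3/s/cm^2


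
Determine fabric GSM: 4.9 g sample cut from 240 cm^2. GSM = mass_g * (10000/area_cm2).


Formula: GSM = mass_g / area_m2
Step 1: Convert area: 240 cm^2 = 240 / 10000 = 0.024 m^2
Step 2: GSM = 4.9 g / 0.024 m^2 = 204.2 g/m^2

204.2 g/m^2


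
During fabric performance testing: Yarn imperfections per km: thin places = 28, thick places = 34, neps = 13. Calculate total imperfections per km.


Formula: Total = thin places + thick places + neps
Total = 28 + 34 + 13
Total = 75 imperfections/km

75 imperfections/km


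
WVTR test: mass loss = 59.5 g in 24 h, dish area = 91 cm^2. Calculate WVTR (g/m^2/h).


Formula: WVTR = mass_loss / (area * time)
Step 1: Convert area: 91 cm^2 = 0.0091 m^2
Step 2: WVTR = 59.5 g / (0.0091 m^2 * 24 h)
Step 3: WVTR = 59.5 / 0.2184 = 272.4 g/m^2/h

272.4 g/m^2/h


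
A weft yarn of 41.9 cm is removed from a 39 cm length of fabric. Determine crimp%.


Formula: Crimp% = ((L_yarn - L_fabric) / L_fabric) * 100
Step 1: Extension = 41.9 - 39 = 2.9 cm
Step 2: Crimp% = (2.9 / 39) * 100
Step 3: Crimp% = 0.074359 * 100 = 7.4359% ≈ 7.4%

7.4%


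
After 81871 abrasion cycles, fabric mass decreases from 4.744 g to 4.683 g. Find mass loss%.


Formula: Mass loss% = ((m_before - m_after) / m_before) * 100
Step 1: Mass loss = 4.744 - 4.683 = 0.061 g
Step 2: Ratio = 0.061 / 4.744 = 0.0128583
Step 3: Mass loss% = 0.0128583 * 100 = 1.28583% ≈ 1.29%

1.29%


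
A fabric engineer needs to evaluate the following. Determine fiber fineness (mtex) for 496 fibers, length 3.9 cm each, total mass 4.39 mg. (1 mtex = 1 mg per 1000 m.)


Formula: fineness (mtex) = mass (mg) / total length (km) = (mass_mg / total_length_m) * 1000
Step 1: Convert fiber length: 3.9 cm = 0.039 m
Step 2: Total fiber length = 496 * 0.039 = 19.344 m
Step 3: Linear density = 4.39 mg / 19.344 m = 0.2269 mg/m
Step 4: fineness = 0.2269 * 1000 = 226.9 mtex

226.9 mtex


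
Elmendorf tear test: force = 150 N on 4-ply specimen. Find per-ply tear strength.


Formula: Per-ply strength = Total force / Number of plies
Per-ply = 150 N / 4
Per-ply = 37.5 N

37.5 N


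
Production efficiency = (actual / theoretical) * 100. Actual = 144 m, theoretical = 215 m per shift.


Formula: Efficiency% = (Actual output / Theoretical output) * 100
Efficiency% = (144 / 215) * 100
Efficiency% = 0.669767 * 100 = 66.9767% ≈ 67.0%

67.0%


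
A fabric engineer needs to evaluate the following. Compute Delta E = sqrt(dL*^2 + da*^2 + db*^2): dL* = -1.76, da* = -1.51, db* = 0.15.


Formula: Delta E = sqrt(dL*^2 + da*^2 + db*^2)
Step 1: dL*^2 = (-1.76)^2 = 3.0976
Step 2: da*^2 = (-1.51)^2 = 2.2801
Step 3: db*^2 = 0.15^2 = 0.0225
Step 4: Sum = 3.0976 + 2.2801 + 0.0225 = 5.4002
Step 5: Delta E = sqrt(5.4002) = 2.32

2.32 Delta E


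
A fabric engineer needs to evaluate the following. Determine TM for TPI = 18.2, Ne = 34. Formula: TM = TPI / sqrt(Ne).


Formula: TM = TPI / sqrt(Ne)
Step 1: sqrt(Ne) = sqrt(34) = 5.831
Step 2: TM = 18.2 / 5.831 = 3.12

3.12 TM


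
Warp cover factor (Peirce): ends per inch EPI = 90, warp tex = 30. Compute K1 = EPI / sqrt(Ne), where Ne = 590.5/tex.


Formula: K1 = EPI / sqrt(Ne), with Ne = 590.5 / tex_warp
Step 1: Ne = 590.5 / 30 = 19.683
Step 2: sqrt(Ne) = sqrt(19.683) = 4.4366
Step 3: K1 = 90 / 4.4366 = 20.3

20.3
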